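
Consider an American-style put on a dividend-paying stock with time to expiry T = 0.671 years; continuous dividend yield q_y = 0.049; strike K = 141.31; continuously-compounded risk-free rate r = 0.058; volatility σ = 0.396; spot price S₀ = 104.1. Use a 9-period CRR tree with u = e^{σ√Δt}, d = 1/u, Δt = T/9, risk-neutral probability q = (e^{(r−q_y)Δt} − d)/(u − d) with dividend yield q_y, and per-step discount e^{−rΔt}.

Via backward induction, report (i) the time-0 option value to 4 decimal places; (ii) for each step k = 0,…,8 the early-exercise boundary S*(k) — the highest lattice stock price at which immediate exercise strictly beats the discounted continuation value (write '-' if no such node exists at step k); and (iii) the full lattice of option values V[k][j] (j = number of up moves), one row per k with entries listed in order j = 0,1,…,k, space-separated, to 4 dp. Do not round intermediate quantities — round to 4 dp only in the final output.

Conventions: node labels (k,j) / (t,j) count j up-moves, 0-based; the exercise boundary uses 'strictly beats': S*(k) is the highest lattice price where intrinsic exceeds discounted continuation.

price = 39.5400
boundary = - - 83.8557 75.2616 83.8557 93.4311 104.1000 93.4311 104.1000
tree:
39.5400
48.3144 30.2442
57.4543 38.6964 21.2185
66.0484 47.9466 28.8693 12.9924
73.7617 57.4543 37.9205 19.1717 6.3107
80.6845 66.0484 47.8789 27.3072 10.3937 1.8751
86.8978 73.7617 57.4543 37.2100 16.6584 3.5945 0.0000
92.4743 80.6845 66.0484 47.8789 25.6723 6.8907 0.0000 0.0000
97.4793 86.8978 73.7617 57.4543 37.2100 13.2096 0.0000 0.0000 0.0000
101.9714 92.4743 80.6845 66.0484 47.8789 25.3229 0.0000 0.0000 0.0000 0.0000

Δt=0.07456, u=1.11419, d=0.89751, q=0.47609, disc=e^(-rΔt)=0.99569
k=9 terminal: V=max(K-S,0) → 101.9714 92.4743 80.6845 66.0484 47.8789 25.3229 0.0000 0.0000 0.0000 0.0000
k=8: j=0 S=43.8307 intr=97.4793 cont=97.0294 V=97.4793[EX]; j=1 S=54.4122 intr=86.8978 cont=86.4865 V=86.8978[EX]; j=2 S=67.5483 intr=73.7617 cont=73.3983 V=73.7617[EX]; j=3 S=83.8557 intr=57.4543 cont=57.1503 V=57.4543[EX]; j=4 S=104.1000 intr=37.2100 cont=36.9799 V=37.2100[EX]; j=5 S=129.2316 intr=12.0784 cont=13.2096 V=13.2096[hold]; j=6 S=160.4305 intr=0.0000 cont=0.0000 V=0.0000[hold]; j=7 S=199.1614 intr=0.0000 cont=0.0000 V=0.0000[hold]; j=8 S=247.2426 intr=0.0000 cont=0.0000 V=0.0000[hold]  S*(8)=104.1000
k=7: j=0 S=48.8357 intr=92.4743 cont=92.0427 V=92.4743[EX]; j=1 S=60.6255 intr=80.6845 cont=80.2958 V=80.6845[EX]; j=2 S=75.2616 intr=66.0484 cont=65.7131 V=66.0484[EX]; j=3 S=93.4311 intr=47.8789 cont=47.6098 V=47.8789[EX]; j=4 S=115.9871 intr=25.3229 cont=25.6723 V=25.6723[hold]; j=5 S=143.9885 intr=0.0000 cont=6.8907 V=6.8907[hold]; j=6 S=178.7500 intr=0.0000 cont=0.0000 V=0.0000[hold]; j=7 S=221.9035 intr=0.0000 cont=0.0000 V=0.0000[hold]  S*(7)=93.4311
k=6: j=0 S=54.4122 intr=86.8978 cont=86.4865 V=86.8978[EX]; j=1 S=67.5483 intr=73.7617 cont=73.3983 V=73.7617[EX]; j=2 S=83.8557 intr=57.4543 cont=57.1503 V=57.4543[EX]; j=3 S=104.1000 intr=37.2100 cont=37.1455 V=37.2100[EX]; j=4 S=129.2316 intr=12.0784 cont=16.6584 V=16.6584[hold]; j=5 S=160.4305 intr=0.0000 cont=3.5945 V=3.5945[hold]; j=6 S=199.1614 intr=0.0000 cont=0.0000 V=0.0000[hold]  S*(6)=104.1000
k=5: j=0 S=60.6255 intr=80.6845 cont=80.2958 V=80.6845[EX]; j=1 S=75.2616 intr=66.0484 cont=65.7131 V=66.0484[EX]; j=2 S=93.4311 intr=47.8789 cont=47.6098 V=47.8789[EX]; j=3 S=115.9871 intr=25.3229 cont=27.3072 V=27.3072[hold]; j=4 S=143.9885 intr=0.0000 cont=10.3937 V=10.3937[hold]; j=5 S=178.7500 intr=0.0000 cont=1.8751 V=1.8751[hold]  S*(5)=93.4311
k=4: j=0 S=67.5483 intr=73.7617 cont=73.3983 V=73.7617[EX]; j=1 S=83.8557 intr=57.4543 cont=57.1503 V=57.4543[EX]; j=2 S=104.1000 intr=37.2100 cont=37.9205 V=37.9205[hold]; j=3 S=129.2316 intr=12.0784 cont=19.1717 V=19.1717[hold]; j=4 S=160.4305 intr=0.0000 cont=6.3107 V=6.3107[hold]  S*(4)=83.8557
k=3: j=0 S=75.2616 intr=66.0484 cont=65.7131 V=66.0484[EX]; j=1 S=93.4311 intr=47.8789 cont=47.9466 V=47.9466[hold]; j=2 S=115.9871 intr=25.3229 cont=28.8693 V=28.8693[hold]; j=3 S=143.9885 intr=0.0000 cont=12.9924 V=12.9924[hold]  S*(3)=75.2616
k=2: j=0 S=83.8557 intr=57.4543 cont=57.1825 V=57.4543[EX]; j=1 S=104.1000 intr=37.2100 cont=38.6964 V=38.6964[hold]; j=2 S=129.2316 intr=12.0784 cont=21.2185 V=21.2185[hold]  S*(2)=83.8557
k=1: j=0 S=93.4311 intr=47.8789 cont=48.3144 V=48.3144[hold]; j=1 S=115.9871 intr=25.3229 cont=30.2442 V=30.2442[hold]  S*(1)=-
k=0: j=0 S=104.1000 intr=37.2100 cont=39.5400 V=39.5400[hold]  S*(0)=-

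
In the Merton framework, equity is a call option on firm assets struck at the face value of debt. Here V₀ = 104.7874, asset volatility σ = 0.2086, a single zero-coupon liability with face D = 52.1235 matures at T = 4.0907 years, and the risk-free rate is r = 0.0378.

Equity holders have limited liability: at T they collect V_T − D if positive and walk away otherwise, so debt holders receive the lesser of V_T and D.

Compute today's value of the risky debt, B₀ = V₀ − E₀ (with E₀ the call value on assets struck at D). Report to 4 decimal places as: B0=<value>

B0=44.4288

Apply the equity-as-call identities (strike 52.1235, horizon 4.0907 years):
d₁ = [ln(V₀/D) + (r + σ²/2)T] / (σ√T)
   = [ln(104.7874/52.1235) + (0.0378 + 0.5·0.2086²)·4.0907] / (0.2086·√4.0907)
   = [0.698318 + 0.243630] / 0.421903 = 2.232613
d₂ = d₁ − σ√T = 2.232613 − 0.421903 = 1.810710
N(d₁) = 0.987213,  N(d₂) = 0.964907,  e^(−rT) = 0.856733
E₀ = V₀·N(d₁) − D·e^(−rT)·N(d₂)
   = 104.7874·0.987213 − 52.1235·0.856733·0.964907 = 60.358621
B₀ = V₀ − E₀ = 104.7874 − 60.358621 = 44.428779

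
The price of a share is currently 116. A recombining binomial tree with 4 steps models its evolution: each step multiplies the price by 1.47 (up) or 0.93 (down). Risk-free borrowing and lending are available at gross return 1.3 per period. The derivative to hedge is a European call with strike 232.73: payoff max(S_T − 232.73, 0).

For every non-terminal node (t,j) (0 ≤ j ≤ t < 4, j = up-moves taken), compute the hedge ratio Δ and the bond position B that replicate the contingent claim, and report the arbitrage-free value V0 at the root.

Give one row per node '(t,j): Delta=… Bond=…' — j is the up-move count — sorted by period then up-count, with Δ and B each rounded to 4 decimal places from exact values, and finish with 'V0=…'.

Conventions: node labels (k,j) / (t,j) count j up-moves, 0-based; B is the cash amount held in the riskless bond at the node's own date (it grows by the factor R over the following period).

Since d<R<u, set p* = (R−d)/(u−d) = 0.6852; price each node as the discounted p*-expectation of its children.
At maturity the claim pays: V(4,0)=0.0000, V(4,1)=0.0000, V(4,2)=0.0000, V(4,3)=109.9533, V(4,4)=308.9307
(3,0): S=93.3054. Δ = (V_up−V_dn)/(S_up−S_dn) = (0.0000−0.0000)/(137.1590−86.7740) = 0.0000. V = [p*·0.0000 + (1−p*)·0.0000]/1.3 = 0.0000. B = V − Δ·S = 0.0000.
(3,1): S=147.4827. Δ = (V_up−V_dn)/(S_up−S_dn) = (0.0000−0.0000)/(216.7996−137.1590) = 0.0000. V = [p*·0.0000 + (1−p*)·0.0000]/1.3 = 0.0000. B = V − Δ·S = 0.0000.
(3,2): S=233.1179. Δ = (V_up−V_dn)/(S_up−S_dn) = (109.9533−0.0000)/(342.6833−216.7996) = 0.8735. V = [p*·109.9533 + (1−p*)·0.0000]/1.3 = 57.9526. B = V − Δ·S = -145.6646.
(3,3): S=368.4767. Δ = (V_up−V_dn)/(S_up−S_dn) = (308.9307−109.9533)/(541.6607−342.6833) = 1.0000. V = [p*·308.9307 + (1−p*)·109.9533]/1.3 = 189.4536. B = V − Δ·S = -179.0231.
(2,0): S=100.3284. Δ = (V_up−V_dn)/(S_up−S_dn) = (0.0000−0.0000)/(147.4827−93.3054) = 0.0000. V = [p*·0.0000 + (1−p*)·0.0000]/1.3 = 0.0000. B = V − Δ·S = 0.0000.
(2,1): S=158.5836. Δ = (V_up−V_dn)/(S_up−S_dn) = (57.9526−0.0000)/(233.1179−147.4827) = 0.6767. V = [p*·57.9526 + (1−p*)·0.0000]/1.3 = 30.5448. B = V − Δ·S = -76.7748.
(2,2): S=250.6644. Δ = (V_up−V_dn)/(S_up−S_dn) = (189.4536−57.9526)/(368.4767−233.1179) = 0.9715. V = [p*·189.4536 + (1−p*)·57.9526]/1.3 = 113.8886. B = V − Δ·S = -129.6318.
(1,0): S=107.8800. Δ = (V_up−V_dn)/(S_up−S_dn) = (30.5448−0.0000)/(158.5836−100.3284) = 0.5243. V = [p*·30.5448 + (1−p*)·0.0000]/1.3 = 16.0991. B = V − Δ·S = -40.4654.
(1,1): S=170.5200. Δ = (V_up−V_dn)/(S_up−S_dn) = (113.8886−30.5448)/(250.6644−158.5836) = 0.9051. V = [p*·113.8886 + (1−p*)·30.5448]/1.3 = 67.4236. B = V − Δ·S = -86.9166.
(0,0): S=116.0000. Δ = (V_up−V_dn)/(S_up−S_dn) = (67.4236−16.0991)/(170.5200−107.8800) = 0.8194. V = [p*·67.4236 + (1−p*)·16.0991]/1.3 = 39.4353. B = V − Δ·S = -55.6101.
Verification: the root portfolio costs Δ(0,0)·S0 + B(0,0) = 39.4353, matching V0.

(0,0): Delta=0.8194 Bond=-55.6101
(1,0): Delta=0.5243 Bond=-40.4654
(1,1): Delta=0.9051 Bond=-86.9166
(2,0): Delta=0.0000 Bond=0.0000
(2,1): Delta=0.6767 Bond=-76.7748
(2,2): Delta=0.9715 Bond=-129.6318
(3,0): Delta=0.0000 Bond=0.0000
(3,1): Delta=0.0000 Bond=0.0000
(3,2): Delta=0.8735 Bond=-145.6646
(3,3): Delta=1.0000 Bond=-179.0231
V0=39.4353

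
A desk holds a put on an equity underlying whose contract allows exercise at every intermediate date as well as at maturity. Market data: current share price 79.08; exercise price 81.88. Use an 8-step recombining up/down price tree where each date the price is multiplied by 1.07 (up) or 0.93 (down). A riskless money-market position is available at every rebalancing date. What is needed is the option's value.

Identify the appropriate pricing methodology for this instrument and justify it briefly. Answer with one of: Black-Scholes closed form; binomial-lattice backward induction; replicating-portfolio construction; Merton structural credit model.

framework: binomial-lattice backward induction

Key observation: with exercise allowed before expiry on a discrete up/down model (8 steps from spot 79.08), the strike-81.88 put's value must be rolled back through the tree testing early exercise at each node.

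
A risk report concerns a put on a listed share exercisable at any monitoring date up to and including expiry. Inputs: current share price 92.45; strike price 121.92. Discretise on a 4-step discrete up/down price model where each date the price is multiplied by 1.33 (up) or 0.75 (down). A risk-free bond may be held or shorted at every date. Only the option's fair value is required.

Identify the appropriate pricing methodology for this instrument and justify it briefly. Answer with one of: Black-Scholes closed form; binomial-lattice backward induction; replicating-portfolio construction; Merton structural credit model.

framework: binomial-lattice backward induction

Key observation: the put (strike 121.92 on spot 92.45) is American-style on a 4-step discrete price model, so the early-exercise decision at every node requires stepwise backward valuation — a closed form cannot price the exercise right.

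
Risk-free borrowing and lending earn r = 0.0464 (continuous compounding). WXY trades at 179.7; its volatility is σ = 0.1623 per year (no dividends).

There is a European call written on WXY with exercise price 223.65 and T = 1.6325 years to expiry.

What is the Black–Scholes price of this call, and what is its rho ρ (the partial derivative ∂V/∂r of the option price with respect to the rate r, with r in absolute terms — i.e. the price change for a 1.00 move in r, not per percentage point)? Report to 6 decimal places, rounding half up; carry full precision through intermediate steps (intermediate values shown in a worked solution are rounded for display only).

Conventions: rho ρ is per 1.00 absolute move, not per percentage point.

σ√T = 0.1623·√1.6325 = 0.207370
d₁ = (ln(S/K) + (r+σ²/2)T) / (σ√T) = (ln(179.7/223.65) + (0.0464+0.1623²/2)·1.6325) / 0.207370 = (-0.218794 + 0.097249) / 0.207370 = -0.586125
d₂ = d₁ − σ√T = -0.586125 − 0.207370 = -0.793494
e^{−rT} = 0.927050
N(d₁) = 0.278896,  N(d₂) = 0.213745
Call price V = S·N(d₁) − K·e^{−rT}·N(d₂) = 50.117584 − 44.316738 = 5.800846
ρ = K·T·e^{−rT}·N(d₂) = 72.347075

price = 5.800846
ρ = 72.347075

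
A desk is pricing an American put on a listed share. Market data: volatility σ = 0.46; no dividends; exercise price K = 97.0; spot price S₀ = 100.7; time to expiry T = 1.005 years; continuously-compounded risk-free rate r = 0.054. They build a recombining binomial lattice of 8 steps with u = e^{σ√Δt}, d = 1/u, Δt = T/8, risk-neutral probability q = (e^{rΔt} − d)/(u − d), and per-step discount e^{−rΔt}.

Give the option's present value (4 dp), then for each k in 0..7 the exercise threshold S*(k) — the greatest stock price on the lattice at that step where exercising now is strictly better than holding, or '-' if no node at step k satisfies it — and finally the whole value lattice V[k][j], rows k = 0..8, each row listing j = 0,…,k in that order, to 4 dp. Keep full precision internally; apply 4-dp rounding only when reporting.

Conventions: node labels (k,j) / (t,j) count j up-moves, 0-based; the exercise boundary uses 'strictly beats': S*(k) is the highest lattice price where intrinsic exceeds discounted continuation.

Δt=0.12562  u=1.17708  d=0.84956  q=0.48011  discount=0.99324
step 8 (expiry): payoffs max(K−S,0) = 69.6745 59.1397 44.5436 24.3201 0.0000 0.0000 0.0000 0.0000 0.0000
step 7: (k=7,j=0): S=32.1644, K−S=64.8356, hold=64.1798 ⇒ V=64.8356 exercise | (k=7,j=1): S=44.5647, K−S=52.4353, hold=51.7795 ⇒ V=52.4353 exercise | (k=7,j=2): S=61.7457, K−S=35.2543, hold=34.5985 ⇒ V=35.2543 exercise | (k=7,j=3): S=85.5504, K−S=11.4496, hold=12.5583 ⇒ V=12.5583 continue | (k=7,j=4): S=118.5324, K−S=0.0000, hold=0.0000 ⇒ V=0.0000 continue | (k=7,j=5): S=164.2300, K−S=0.0000, hold=0.0000 ⇒ V=0.0000 continue | (k=7,j=6): S=227.5452, K−S=0.0000, hold=0.0000 ⇒ V=0.0000 continue | (k=7,j=7): S=315.2703, K−S=0.0000, hold=0.0000 ⇒ V=0.0000 continue  boundary S*=61.7457
step 6: (k=6,j=0): S=37.8603, K−S=59.1397, hold=58.4839 ⇒ V=59.1397 exercise | (k=6,j=1): S=52.4564, K−S=44.5436, hold=43.8878 ⇒ V=44.5436 exercise | (k=6,j=2): S=72.6799, K−S=24.3201, hold=24.1930 ⇒ V=24.3201 exercise | (k=6,j=3): S=100.7000, K−S=0.0000, hold=6.4847 ⇒ V=6.4847 continue | (k=6,j=4): S=139.5227, K−S=0.0000, hold=0.0000 ⇒ V=0.0000 continue | (k=6,j=5): S=193.3126, K−S=0.0000, hold=0.0000 ⇒ V=0.0000 continue | (k=6,j=6): S=267.8400, K−S=0.0000, hold=0.0000 ⇒ V=0.0000 continue  boundary S*=72.6799
step 5: (k=5,j=0): S=44.5647, K−S=52.4353, hold=51.7795 ⇒ V=52.4353 exercise | (k=5,j=1): S=61.7457, K−S=35.2543, hold=34.5985 ⇒ V=35.2543 exercise | (k=5,j=2): S=85.5504, K−S=11.4496, hold=15.6506 ⇒ V=15.6506 continue | (k=5,j=3): S=118.5324, K−S=0.0000, hold=3.3485 ⇒ V=3.3485 continue | (k=5,j=4): S=164.2300, K−S=0.0000, hold=0.0000 ⇒ V=0.0000 continue | (k=5,j=5): S=227.5452, K−S=0.0000, hold=0.0000 ⇒ V=0.0000 continue  boundary S*=61.7457
step 4: (k=4,j=0): S=52.4564, K−S=44.5436, hold=43.8878 ⇒ V=44.5436 exercise | (k=4,j=1): S=72.6799, K−S=24.3201, hold=25.6676 ⇒ V=25.6676 continue | (k=4,j=2): S=100.7000, K−S=0.0000, hold=9.6784 ⇒ V=9.6784 continue | (k=4,j=3): S=139.5227, K−S=0.0000, hold=1.7291 ⇒ V=1.7291 continue | (k=4,j=4): S=193.3126, K−S=0.0000, hold=0.0000 ⇒ V=0.0000 continue  boundary S*=52.4564
step 3: (k=3,j=0): S=61.7457, K−S=35.2543, hold=35.2411 ⇒ V=35.2543 exercise | (k=3,j=1): S=85.5504, K−S=11.4496, hold=17.8693 ⇒ V=17.8693 continue | (k=3,j=2): S=118.5324, K−S=0.0000, hold=5.8222 ⇒ V=5.8222 continue | (k=3,j=3): S=164.2300, K−S=0.0000, hold=0.8929 ⇒ V=0.8929 continue  boundary S*=61.7457
step 2: (k=2,j=0): S=72.6799, K−S=24.3201, hold=26.7257 ⇒ V=26.7257 continue | (k=2,j=1): S=100.7000, K−S=0.0000, hold=12.0037 ⇒ V=12.0037 continue | (k=2,j=2): S=139.5227, K−S=0.0000, hold=3.4322 ⇒ V=3.4322 continue  boundary S*=-
step 1: (k=1,j=0): S=85.5504, K−S=11.4496, hold=19.5245 ⇒ V=19.5245 continue | (k=1,j=1): S=118.5324, K−S=0.0000, hold=7.8351 ⇒ V=7.8351 continue  boundary S*=-
step 0: (k=0,j=0): S=100.7000, K−S=0.0000, hold=13.8182 ⇒ V=13.8182 continue  boundary S*=-

price = 13.8182
boundary = - - - 61.7457 52.4564 61.7457 72.6799 61.7457
tree:
13.8182
19.5245 7.8351
26.7257 12.0037 3.4322
35.2543 17.8693 5.8222 0.8929
44.5436 25.6676 9.6784 1.7291 0.0000
52.4353 35.2543 15.6506 3.3485 0.0000 0.0000
59.1397 44.5436 24.3201 6.4847 0.0000 0.0000 0.0000
64.8356 52.4353 35.2543 12.5583 0.0000 0.0000 0.0000 0.0000
69.6745 59.1397 44.5436 24.3201 0.0000 0.0000 0.0000 0.0000 0.0000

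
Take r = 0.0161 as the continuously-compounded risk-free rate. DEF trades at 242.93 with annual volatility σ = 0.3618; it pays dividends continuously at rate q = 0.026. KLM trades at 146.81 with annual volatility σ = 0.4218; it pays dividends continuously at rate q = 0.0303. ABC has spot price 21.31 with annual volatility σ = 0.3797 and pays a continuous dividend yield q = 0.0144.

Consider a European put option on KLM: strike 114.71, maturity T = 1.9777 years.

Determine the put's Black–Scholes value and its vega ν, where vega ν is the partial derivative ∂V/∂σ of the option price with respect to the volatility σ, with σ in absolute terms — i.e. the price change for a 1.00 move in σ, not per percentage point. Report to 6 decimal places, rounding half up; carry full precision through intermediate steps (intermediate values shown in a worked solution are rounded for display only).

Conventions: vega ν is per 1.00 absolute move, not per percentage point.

σ√T = 0.4218·√1.9777 = 0.593180
d₁ = (ln(S/K) + (r−q+σ²/2)T) / (σ√T) = (ln(146.81/114.71) + (0.0161−0.0303+0.4218²/2)·1.9777) / 0.593180 = (0.246732 + 0.147848) / 0.593180 = 0.665194
d₂ = d₁ − σ√T = 0.665194 − 0.593180 = 0.072014
e^{−rT} = 0.968661
e^{−qT} = 0.941836
N(−d₁) = 0.252963,  N(−d₂) = 0.471295
Put price V = K·e^{−rT}·N(−d₂) − S·e^{−qT}·N(−d₁) = 52.368021 − 34.977444 = 17.390577
φ(d₁) = (1/√(2π))·e^{−d₁²/2} = 0.319761
ν = S·e^{−qT}·φ(d₁)·√T = 62.178046

price = 17.390577
ν = 62.178046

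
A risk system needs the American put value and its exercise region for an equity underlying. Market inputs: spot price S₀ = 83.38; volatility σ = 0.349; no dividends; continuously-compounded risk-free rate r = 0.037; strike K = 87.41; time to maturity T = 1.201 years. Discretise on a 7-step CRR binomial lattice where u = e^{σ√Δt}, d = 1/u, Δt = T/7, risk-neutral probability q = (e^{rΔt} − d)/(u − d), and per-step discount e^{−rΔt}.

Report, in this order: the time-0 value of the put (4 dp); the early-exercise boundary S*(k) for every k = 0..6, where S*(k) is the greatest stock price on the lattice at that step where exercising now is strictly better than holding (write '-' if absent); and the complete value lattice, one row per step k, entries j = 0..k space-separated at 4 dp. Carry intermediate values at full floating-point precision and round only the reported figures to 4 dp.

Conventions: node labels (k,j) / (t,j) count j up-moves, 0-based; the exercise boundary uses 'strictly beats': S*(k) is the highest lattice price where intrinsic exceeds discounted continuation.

price = 13.5306
boundary = - - - 54.0402 46.7666 54.0402 62.4452
tree:
13.5306
18.9448 7.9788
25.6340 12.1148 3.7070
33.3698 17.7844 6.2743 1.0390
40.6434 25.0216 10.3595 2.0337 0.0000
46.9381 33.3698 16.5159 3.9808 0.0000 0.0000
52.3855 40.6434 24.9648 7.7922 0.0000 0.0000 0.0000
57.0997 46.9381 33.3698 15.2527 0.0000 0.0000 0.0000 0.0000

Δt=0.17157, u=1.15553, d=0.86540, q=0.48587, disc=e^(-rΔt)=0.99367
k=7 terminal: V=max(K-S,0) → 57.0997 46.9381 33.3698 15.2527 0.0000 0.0000 0.0000 0.0000
k=6: j=0 S=35.0245 intr=52.3855 cont=51.8323 V=52.3855[EX]; j=1 S=46.7666 intr=40.6434 cont=40.0903 V=40.6434[EX]; j=2 S=62.4452 intr=24.9648 cont=24.4117 V=24.9648[EX]; j=3 S=83.3800 intr=4.0300 cont=7.7922 V=7.7922[hold]; j=4 S=111.3333 intr=0.0000 cont=0.0000 V=0.0000[hold]; j=5 S=148.6580 intr=0.0000 cont=0.0000 V=0.0000[hold]; j=6 S=198.4958 intr=0.0000 cont=0.0000 V=0.0000[hold]  S*(6)=62.4452
k=5: j=0 S=40.4719 intr=46.9381 cont=46.3849 V=46.9381[EX]; j=1 S=54.0402 intr=33.3698 cont=32.8166 V=33.3698[EX]; j=2 S=72.1573 intr=15.2527 cont=16.5159 V=16.5159[hold]; j=3 S=96.3482 intr=0.0000 cont=3.9808 V=3.9808[hold]; j=4 S=128.6491 intr=0.0000 cont=0.0000 V=0.0000[hold]; j=5 S=171.7789 intr=0.0000 cont=0.0000 V=0.0000[hold]  S*(5)=54.0402
k=4: j=0 S=46.7666 intr=40.6434 cont=40.0903 V=40.6434[EX]; j=1 S=62.4452 intr=24.9648 cont=25.0216 V=25.0216[hold]; j=2 S=83.3800 intr=4.0300 cont=10.3595 V=10.3595[hold]; j=3 S=111.3333 intr=0.0000 cont=2.0337 V=2.0337[hold]; j=4 S=148.6580 intr=0.0000 cont=0.0000 V=0.0000[hold]  S*(4)=46.7666
k=3: j=0 S=54.0402 intr=33.3698 cont=32.8440 V=33.3698[EX]; j=1 S=72.1573 intr=15.2527 cont=17.7844 V=17.7844[hold]; j=2 S=96.3482 intr=0.0000 cont=6.2743 V=6.2743[hold]; j=3 S=128.6491 intr=0.0000 cont=1.0390 V=1.0390[hold]  S*(3)=54.0402
k=2: j=0 S=62.4452 intr=24.9648 cont=25.6340 V=25.6340[hold]; j=1 S=83.3800 intr=4.0300 cont=12.1148 V=12.1148[hold]; j=2 S=111.3333 intr=0.0000 cont=3.7070 V=3.7070[hold]  S*(2)=-
k=1: j=0 S=72.1573 intr=15.2527 cont=18.9448 V=18.9448[hold]; j=1 S=96.3482 intr=0.0000 cont=7.9788 V=7.9788[hold]  S*(1)=-
k=0: j=0 S=83.3800 intr=4.0300 cont=13.5306 V=13.5306[hold]  S*(0)=-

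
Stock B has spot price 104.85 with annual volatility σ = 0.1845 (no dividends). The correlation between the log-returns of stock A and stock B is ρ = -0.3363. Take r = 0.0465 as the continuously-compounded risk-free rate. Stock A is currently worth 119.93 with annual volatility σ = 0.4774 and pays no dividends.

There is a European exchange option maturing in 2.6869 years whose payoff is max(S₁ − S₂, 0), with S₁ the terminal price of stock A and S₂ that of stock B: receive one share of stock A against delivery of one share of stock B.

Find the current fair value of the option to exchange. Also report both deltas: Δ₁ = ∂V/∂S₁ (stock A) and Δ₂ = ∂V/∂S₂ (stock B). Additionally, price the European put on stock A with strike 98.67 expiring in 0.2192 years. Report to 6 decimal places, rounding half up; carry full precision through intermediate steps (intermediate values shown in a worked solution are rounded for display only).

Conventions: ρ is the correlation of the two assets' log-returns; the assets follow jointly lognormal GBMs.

σ_eff = √(σ₁² + σ₂² − 2ρσ₁σ₂) = √(0.4774² + 0.1845² − 2·-0.3363·0.4774·0.1845) = 0.566740
d₁ = (ln(S₁/S₂) + (q₂ − q₁ + σ_eff²/2)T) / (σ_eff√T) = (ln(119.93/104.85) + (0.0 − 0.0 + 0.160597)·2.6869) / 0.928986 = 0.609143
d₂ = d₁ − σ_eff√T = 0.609143 − 0.928986 = -0.319844
N(d₁) = 0.728785,  N(d₂) = 0.374543
V = S₁·e^{−q₁T}·N(d₁) − S₂·e^{−q₂T}·N(d₂) = 87.403196 − 39.270880 = 48.132316
Δ₁ = e^{−q₁T}·N(d₁) = 0.728785;  Δ₂ = −e^{−q₂T}·N(d₂) = -0.374543
[vanilla: stock A put K=98.67]
σ√T = 0.4774·√0.2192 = 0.223513
d₁ = (ln(S/K) + (r+σ²/2)T) / (σ√T) = (ln(119.93/98.67) + (0.0465+0.4774²/2)·0.2192) / 0.223513 = (0.195127 + 0.035172) / 0.223513 = 1.030361
d₂ = d₁ − σ√T = 1.030361 − 0.223513 = 0.806848
e^{−rT} = 0.989859
N(−d₁) = 0.151420,  N(−d₂) = 0.209877
price = K·e^{−rT}·N(−d₂) − S·N(−d₁) = 20.498548 − 18.159824 = 2.338724

exchange price = 48.132316
Δ1 = 0.728785
Δ2 = -0.374543
price(stock A put K=98.67) = 2.338724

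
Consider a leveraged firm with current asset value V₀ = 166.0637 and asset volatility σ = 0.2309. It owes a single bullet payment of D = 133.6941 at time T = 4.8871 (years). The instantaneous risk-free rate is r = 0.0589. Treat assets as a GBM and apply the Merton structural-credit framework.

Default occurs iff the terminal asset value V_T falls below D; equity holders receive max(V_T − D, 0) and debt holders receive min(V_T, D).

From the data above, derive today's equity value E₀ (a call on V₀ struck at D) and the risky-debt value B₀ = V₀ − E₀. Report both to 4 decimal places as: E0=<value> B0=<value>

Work the structural quantities from V₀ = 166.0637 against face 133.6941:
d₁ = [ln(V₀/D) + (r + σ²/2)T] / (σ√T)
   = [ln(166.0637/133.6941) + (0.0589 + 0.5·0.2309²)·4.8871] / (0.2309·√4.8871)
   = [0.216817 + 0.418128] / 0.510446 = 1.243903
d₂ = d₁ − σ√T = 1.243903 − 0.510446 = 0.733457
N(d₁) = 0.893232,  N(d₂) = 0.768360,  e^(−rT) = 0.749874
E₀ = V₀·N(d₁) − D·e^(−rT)·N(d₂)
   = 166.0637·0.893232 − 133.6941·0.749874·0.768360 = 71.302502
B₀ = V₀ − E₀ = 166.0637 − 71.302502 = 94.761198

E0=71.3025 B0=94.7612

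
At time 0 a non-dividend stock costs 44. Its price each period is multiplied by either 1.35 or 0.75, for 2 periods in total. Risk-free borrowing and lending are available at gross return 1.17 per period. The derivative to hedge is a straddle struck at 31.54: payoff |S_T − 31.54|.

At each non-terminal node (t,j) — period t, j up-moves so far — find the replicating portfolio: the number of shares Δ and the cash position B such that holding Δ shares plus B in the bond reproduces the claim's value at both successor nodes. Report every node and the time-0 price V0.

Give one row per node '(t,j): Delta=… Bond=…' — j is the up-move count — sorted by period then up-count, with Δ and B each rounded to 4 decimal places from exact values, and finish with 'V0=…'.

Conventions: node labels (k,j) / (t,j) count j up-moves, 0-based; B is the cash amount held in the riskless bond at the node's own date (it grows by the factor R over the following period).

Risk-neutral probability p* = (R−d)/(u−d) = (1.17−0.75)/(1.35−0.75) = 0.7000.
Terminal payoffs: V(2,0)=6.7900, V(2,1)=13.0100, V(2,2)=48.6500
  t=1,j=0: stock 33.0000 → up 44.5500 (V=13.0100), down 24.7500 (V=6.7900). Price 9.5248; hedge Δ=0.3141, bond B=-0.8419.
  t=1,j=1: stock 59.4000 → up 80.1900 (V=48.6500), down 44.5500 (V=13.0100). Price 32.4427; hedge Δ=1.0000, bond B=-26.9573.
  t=0,j=0: stock 44.0000 → up 59.4000 (V=32.4427), down 33.0000 (V=9.5248). Price 21.8524; hedge Δ=0.8681, bond B=-16.3441.
As a check, the time-0 holding Δ(0,0)·S0 + B(0,0) comes to 21.8524 — exactly V0.

(0,0): Delta=0.8681 Bond=-16.3441
(1,0): Delta=0.3141 Bond=-0.8419
(1,1): Delta=1.0000 Bond=-26.9573
V0=21.8524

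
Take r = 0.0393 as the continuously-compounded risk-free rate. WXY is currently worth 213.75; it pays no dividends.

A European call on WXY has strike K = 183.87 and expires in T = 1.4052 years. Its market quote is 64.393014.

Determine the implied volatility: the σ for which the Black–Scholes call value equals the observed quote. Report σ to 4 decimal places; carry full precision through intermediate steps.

sigma = 0.4601

At σ = 0.4601 the Black–Scholes value reproduces the quote:
σ√T = 0.4601·√1.4052 = 0.545408
d₁ = (ln(S/K) + (r+σ²/2)T) / (σ√T) = (ln(213.75/183.87) + (0.0393+0.4601²/2)·1.4052) / 0.545408 = (0.150578 + 0.203959) / 0.545408 = 0.650041
d₂ = d₁ − σ√T = 0.650041 − 0.545408 = 0.104633
e^{−rT} = 0.946273
N(d₁) = 0.742167,  N(d₂) = 0.541667
V = S·N(d₁) − K·e^{−rT}·N(d₂) = 158.638210 − 94.245196 = 64.393014 (matching the quote); vega is positive throughout, so no other σ reproduces this price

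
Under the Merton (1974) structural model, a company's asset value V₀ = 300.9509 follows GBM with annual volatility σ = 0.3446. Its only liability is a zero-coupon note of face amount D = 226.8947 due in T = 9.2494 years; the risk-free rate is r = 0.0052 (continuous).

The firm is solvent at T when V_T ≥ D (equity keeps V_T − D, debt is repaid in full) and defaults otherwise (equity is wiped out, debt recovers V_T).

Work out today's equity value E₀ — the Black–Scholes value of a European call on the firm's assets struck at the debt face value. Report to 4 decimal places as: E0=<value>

E0=150.3213

Apply the equity-as-call identities (strike 226.8947, horizon 9.2494 years):
d₁ = [ln(V₀/D) + (r + σ²/2)T] / (σ√T)
   = [ln(300.9509/226.8947) + (0.0052 + 0.5·0.3446²)·9.2494] / (0.3446·√9.2494)
   = [0.282461 + 0.597276] / 1.048026 = 0.839423
d₂ = d₁ − σ√T = 0.839423 − 1.048026 = -0.208603
N(d₁) = 0.799384,  N(d₂) = 0.417379,  e^(−rT) = 0.953041
E₀ = V₀·N(d₁) − D·e^(−rT)·N(d₂)
   = 300.9509·0.799384 − 226.8947·0.953041·0.417379 = 150.321261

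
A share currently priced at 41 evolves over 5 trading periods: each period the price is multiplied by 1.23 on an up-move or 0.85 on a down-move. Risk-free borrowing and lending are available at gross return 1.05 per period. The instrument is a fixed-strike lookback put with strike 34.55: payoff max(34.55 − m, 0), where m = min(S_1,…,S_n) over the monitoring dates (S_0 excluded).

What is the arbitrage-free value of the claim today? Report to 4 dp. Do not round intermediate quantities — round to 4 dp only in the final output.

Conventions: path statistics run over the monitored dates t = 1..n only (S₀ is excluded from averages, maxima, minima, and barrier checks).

price = 2.0204

Risk-neutral up-probability p* = (R−d)/(u−d) = (1.05−0.85)/(1.23−0.85) = 0.5263; the claim prices as the p*-weighted sum of path payoffs discounted by R^5.
Enumerate all 2^5 = 32 price paths (U = up ×1.23, D = down ×0.85); each path with k up-moves has probability p*^k·(1−p*)^(5−k).
DDDDD: m=18.1919, payoff=16.3581, prob=0.023848
UDDDD: m=26.3248, payoff=8.2252, prob=0.026497
DUDDD: m=26.3248, payoff=8.2252, prob=0.026497
UUDDD: m=38.0935, payoff=0.0000, prob=0.029441
DDUDD: m=26.3248, payoff=8.2252, prob=0.026497
UDUDD: m=38.0935, payoff=0.0000, prob=0.029441
DUUDD: m=34.8500, payoff=0.0000, prob=0.029441
UUUDD: m=50.4300, payoff=0.0000, prob=0.032713
DDDUD: m=25.1791, payoff=9.3709, prob=0.026497
UDDUD: m=36.4357, payoff=0.0000, prob=0.029441
DUDUD: m=34.8500, payoff=0.0000, prob=0.029441
UUDUD: m=50.4300, payoff=0.0000, prob=0.032713
DDUUD: m=29.6225, payoff=4.9275, prob=0.029441
UDUUD: m=42.8655, payoff=0.0000, prob=0.032713
DUUUD: m=34.8500, payoff=0.0000, prob=0.032713
UUUUD: m=50.4300, payoff=0.0000, prob=0.036347
DDDDU: m=21.4023, payoff=13.1477, prob=0.026497
UDDDU: m=30.9703, payoff=3.5797, prob=0.029441
DUDDU: m=30.9703, payoff=3.5797, prob=0.029441
UUDDU: m=44.8159, payoff=0.0000, prob=0.032713
DDUDU: m=29.6225, payoff=4.9275, prob=0.029441
UDUDU: m=42.8655, payoff=0.0000, prob=0.032713
DUUDU: m=34.8500, payoff=0.0000, prob=0.032713
UUUDU: m=50.4300, payoff=0.0000, prob=0.036347
DDDUU: m=25.1791, payoff=9.3709, prob=0.029441
UDDUU: m=36.4357, payoff=0.0000, prob=0.032713
DUDUU: m=34.8500, payoff=0.0000, prob=0.032713
UUDUU: m=50.4300, payoff=0.0000, prob=0.036347
DDUUU: m=29.6225, payoff=4.9275, prob=0.032713
UDUUU: m=42.8655, payoff=0.0000, prob=0.036347
DUUUU: m=34.8500, payoff=0.0000, prob=0.036347
UUUUU: m=50.4300, payoff=0.0000, prob=0.040386
Price = Σ prob·payoff / R^5 = 2.578635 / 1.276282 = 2.0204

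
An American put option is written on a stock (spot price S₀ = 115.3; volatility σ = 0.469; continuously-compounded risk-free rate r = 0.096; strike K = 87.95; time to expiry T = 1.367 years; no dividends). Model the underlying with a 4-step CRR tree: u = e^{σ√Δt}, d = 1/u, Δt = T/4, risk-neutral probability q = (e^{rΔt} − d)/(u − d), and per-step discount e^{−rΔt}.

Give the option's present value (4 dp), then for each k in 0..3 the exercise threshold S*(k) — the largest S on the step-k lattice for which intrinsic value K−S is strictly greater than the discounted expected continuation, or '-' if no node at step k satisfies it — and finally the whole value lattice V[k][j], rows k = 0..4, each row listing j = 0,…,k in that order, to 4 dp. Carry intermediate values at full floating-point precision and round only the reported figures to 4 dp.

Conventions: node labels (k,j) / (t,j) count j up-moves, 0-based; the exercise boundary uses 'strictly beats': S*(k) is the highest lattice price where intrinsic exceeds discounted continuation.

Δt=0.34175, u=1.31544, d=0.76020, q=0.49195, disc=e^(-rΔt)=0.96772
k=4 terminal: V=max(K-S,0) → 49.4430 21.3178 0.0000 0.0000 0.0000
k=3: j=0 S=50.6538 intr=37.2962 cont=34.4576 V=37.2962[EX]; j=1 S=87.6510 intr=0.2990 cont=10.4809 V=10.4809[hold]; j=2 S=151.6707 intr=0.0000 cont=0.0000 V=0.0000[hold]; j=3 S=262.4501 intr=0.0000 cont=0.0000 V=0.0000[hold]  S*(3)=50.6538
k=2: j=0 S=66.6322 intr=21.3178 cont=23.3265 V=23.3265[hold]; j=1 S=115.3000 intr=0.0000 cont=5.1530 V=5.1530[hold]; j=2 S=199.5144 intr=0.0000 cont=0.0000 V=0.0000[hold]  S*(2)=-
k=1: j=0 S=87.6510 intr=0.2990 cont=13.9217 V=13.9217[hold]; j=1 S=151.6707 intr=0.0000 cont=2.5335 V=2.5335[hold]  S*(1)=-
k=0: j=0 S=115.3000 intr=0.0000 cont=8.0508 V=8.0508[hold]  S*(0)=-

price = 8.0508
boundary = - - - 50.6538
tree:
8.0508
13.9217 2.5335
23.3265 5.1530 0.0000
37.2962 10.4809 0.0000 0.0000
49.4430 21.3178 0.0000 0.0000 0.0000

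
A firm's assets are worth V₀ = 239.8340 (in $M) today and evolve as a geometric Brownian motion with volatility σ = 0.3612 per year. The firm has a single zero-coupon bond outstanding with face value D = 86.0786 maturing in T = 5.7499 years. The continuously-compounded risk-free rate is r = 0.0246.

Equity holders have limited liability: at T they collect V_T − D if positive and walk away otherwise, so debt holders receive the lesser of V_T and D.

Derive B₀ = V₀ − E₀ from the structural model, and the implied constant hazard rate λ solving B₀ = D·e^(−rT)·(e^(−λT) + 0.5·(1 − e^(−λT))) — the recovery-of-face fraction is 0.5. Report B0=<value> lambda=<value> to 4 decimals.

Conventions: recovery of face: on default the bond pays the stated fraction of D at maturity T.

With assets at 239.8340 and a single debt payment of 86.0786 at 5.7499 years:
d₁ = [ln(V₀/D) + (r + σ²/2)T] / (σ√T)
   = [ln(239.8340/86.0786) + (0.0246 + 0.5·0.3612²)·5.7499] / (0.3612·√5.7499)
   = [1.024686 + 0.516529] / 0.866120 = 1.779449
d₂ = d₁ − σ√T = 1.779449 − 0.866120 = 0.913329
N(d₁) = 0.962417,  N(d₂) = 0.819465,  e^(−rT) = 0.868101
E₀ = V₀·N(d₁) − D·e^(−rT)·N(d₂)
   = 239.8340·0.962417 − 86.0786·0.868101·0.819465 = 169.585837
B₀ = V₀ − E₀ = 239.8340 − 169.585837 = 70.248163
e^(−λT) = (B₀·e^(rT)/D − 0.5)/(1 − 0.5) = (70.2482·1.151940/86.0786 − 0.5)/0.5 = 0.88018199
λ = −ln(0.88018199)/5.7499 = 0.022196

B0=70.2482 lambda=0.0222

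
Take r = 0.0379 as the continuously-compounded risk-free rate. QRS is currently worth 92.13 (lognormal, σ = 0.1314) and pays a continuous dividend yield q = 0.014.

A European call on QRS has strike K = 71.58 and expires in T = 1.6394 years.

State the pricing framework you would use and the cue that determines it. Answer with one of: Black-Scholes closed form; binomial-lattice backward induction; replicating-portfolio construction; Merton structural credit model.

framework: Black-Scholes closed form

Key observation: with QRS following a GBM at constant σ and r, the European call struck at 71.58 prices in closed form — nothing here needs a stepwise model or a balance sheet.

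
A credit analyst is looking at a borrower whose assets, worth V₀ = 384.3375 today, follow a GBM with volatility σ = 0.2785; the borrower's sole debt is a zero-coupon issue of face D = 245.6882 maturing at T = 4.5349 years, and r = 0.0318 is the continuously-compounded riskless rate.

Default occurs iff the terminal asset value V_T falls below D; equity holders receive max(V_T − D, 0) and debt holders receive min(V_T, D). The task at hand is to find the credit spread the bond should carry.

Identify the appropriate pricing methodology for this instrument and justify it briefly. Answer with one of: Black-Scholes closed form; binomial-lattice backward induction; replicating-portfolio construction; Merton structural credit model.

Key observation: with the firm-asset dynamics (V₀ = 384.3375) and a single zero-coupon liability of face 245.6882 given, debt value, spread, and default probability all derive from the option view of the balance sheet.

framework: Merton structural credit model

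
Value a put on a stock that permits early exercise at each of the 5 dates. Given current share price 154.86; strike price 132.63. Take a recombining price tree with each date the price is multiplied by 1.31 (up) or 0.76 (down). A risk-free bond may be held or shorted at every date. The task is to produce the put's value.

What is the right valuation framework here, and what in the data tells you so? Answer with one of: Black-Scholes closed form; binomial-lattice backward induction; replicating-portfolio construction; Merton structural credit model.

Key observation: the defining feature is the embedded early-exercise option across 5 discrete dates on the spot-154.86 tree; pricing the strike-132.63 put means working backward with an exercise test at every node.

framework: binomial-lattice backward induction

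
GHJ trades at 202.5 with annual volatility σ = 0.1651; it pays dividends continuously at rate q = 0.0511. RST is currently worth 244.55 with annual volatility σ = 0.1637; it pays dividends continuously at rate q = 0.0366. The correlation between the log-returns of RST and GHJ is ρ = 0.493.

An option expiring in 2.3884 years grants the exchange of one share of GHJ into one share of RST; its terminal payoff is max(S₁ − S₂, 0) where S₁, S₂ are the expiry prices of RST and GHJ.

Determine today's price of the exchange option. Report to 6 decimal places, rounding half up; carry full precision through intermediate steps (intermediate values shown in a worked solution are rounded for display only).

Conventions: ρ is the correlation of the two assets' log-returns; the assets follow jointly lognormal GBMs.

exchange price = 50.230487

σ_eff = √(σ₁² + σ₂² − 2ρσ₁σ₂) = √(0.1637² + 0.1651² − 2·0.493·0.1637·0.1651) = 0.165551
d₁ = (ln(S₁/S₂) + (q₂ − q₁ + σ_eff²/2)T) / (σ_eff√T) = (ln(244.55/202.5) + (0.0511 − 0.0366 + 0.013704)·2.3884) / 0.255850 = 1.000747
d₂ = d₁ − σ_eff√T = 1.000747 − 0.255850 = 0.744897
N(d₁) = 0.841525,  N(d₂) = 0.771833
V = S₁·e^{−q₁T}·N(d₁) − S₂·e^{−q₂T}·N(d₂) = 188.569243 − 138.338756 = 50.230487
Key observation: r never enters — measured in units of GHJ, the claim is a call on S₁/S₂ struck at 1, so only the dividend yields and σ_eff matter.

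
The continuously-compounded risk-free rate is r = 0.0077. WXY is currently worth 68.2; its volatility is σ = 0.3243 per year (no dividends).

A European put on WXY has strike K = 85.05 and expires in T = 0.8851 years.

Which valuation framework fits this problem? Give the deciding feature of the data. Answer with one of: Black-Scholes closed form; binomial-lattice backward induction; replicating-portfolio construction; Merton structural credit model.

Key observation: a European claim on WXY (strike 85.05) — a lognormal (GBM) underlying with constant rate and volatility — has an exact closed-form value; no lattice or capital structure is involved.

framework: Black-Scholes closed form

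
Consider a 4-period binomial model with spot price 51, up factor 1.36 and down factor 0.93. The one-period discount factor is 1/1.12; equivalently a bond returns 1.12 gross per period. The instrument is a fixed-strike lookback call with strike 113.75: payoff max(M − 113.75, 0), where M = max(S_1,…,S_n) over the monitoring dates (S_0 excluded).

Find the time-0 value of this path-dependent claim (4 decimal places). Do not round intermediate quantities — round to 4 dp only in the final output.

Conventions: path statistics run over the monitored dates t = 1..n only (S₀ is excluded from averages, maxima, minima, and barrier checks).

price = 2.4261

Under the martingale measure an up-move has probability p* = 0.4419; value the claim as the probability-weighted average of per-path payoffs, discounted 4 periods at R = 1.12.
Enumerate all 2^4 = 16 price paths (U = up ×1.36, D = down ×0.93); each path with k up-moves has probability p*^k·(1−p*)^(4−k).
DDDD: M=47.4300, payoff=0.0000, prob=0.097045
UDDD: M=69.3600, payoff=0.0000, prob=0.076827
DUDD: M=64.5048, payoff=0.0000, prob=0.076827
UUDD: M=94.3296, payoff=0.0000, prob=0.060821
DDUD: M=59.9895, payoff=0.0000, prob=0.076827
UDUD: M=87.7265, payoff=0.0000, prob=0.060821
DUUD: M=87.7265, payoff=0.0000, prob=0.060821
UUUD: M=128.2883, payoff=14.5383, prob=0.048150
DDDU: M=55.7902, payoff=0.0000, prob=0.076827
UDDU: M=81.5857, payoff=0.0000, prob=0.060821
DUDU: M=81.5857, payoff=0.0000, prob=0.060821
UUDU: M=119.3081, payoff=5.5581, prob=0.048150
DDUU: M=81.5857, payoff=0.0000, prob=0.060821
UDUU: M=119.3081, payoff=5.5581, prob=0.048150
DUUU: M=119.3081, payoff=5.5581, prob=0.048150
UUUU: M=174.4720, payoff=60.7220, prob=0.038119
Price = Σ prob·payoff / R^4 = 3.817546 / 1.573519 = 2.4261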